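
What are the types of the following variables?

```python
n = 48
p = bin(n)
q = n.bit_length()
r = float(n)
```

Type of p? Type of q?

bin() returns str; int.bit_length() returns int

str, int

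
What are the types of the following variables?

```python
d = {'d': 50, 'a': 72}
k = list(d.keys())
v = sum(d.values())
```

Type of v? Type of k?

sum of int values returns int; list(...) returns list

int, list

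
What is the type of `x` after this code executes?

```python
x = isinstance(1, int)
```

isinstance() returns bool

bool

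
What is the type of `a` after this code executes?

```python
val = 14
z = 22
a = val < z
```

Comparison operators return bool

bool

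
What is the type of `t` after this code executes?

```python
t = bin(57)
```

bin() returns str representation

str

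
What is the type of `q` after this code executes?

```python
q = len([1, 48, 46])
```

len() always returns int

int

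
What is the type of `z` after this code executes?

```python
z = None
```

None has type NoneType

NoneType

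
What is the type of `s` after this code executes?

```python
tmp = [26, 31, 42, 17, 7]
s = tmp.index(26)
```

list.index() returns int

int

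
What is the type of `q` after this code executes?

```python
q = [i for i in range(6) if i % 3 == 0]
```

A list comprehension [...] produces a list

list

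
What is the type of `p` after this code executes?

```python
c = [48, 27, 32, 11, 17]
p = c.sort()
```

list.sort() returns None (sorts in place)

NoneType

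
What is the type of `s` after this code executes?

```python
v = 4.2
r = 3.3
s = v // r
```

float // float returns float (floor division preserves float type)

float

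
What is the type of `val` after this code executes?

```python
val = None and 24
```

'and' returns first falsy value (None)

NoneType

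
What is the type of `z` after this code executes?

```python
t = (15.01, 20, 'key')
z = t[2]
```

Index 2 of tuple is 'key' which is str

str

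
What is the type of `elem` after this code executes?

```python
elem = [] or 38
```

'or' returns first truthy value (38, which is int)

int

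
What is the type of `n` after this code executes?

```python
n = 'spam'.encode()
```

str.encode() returns bytes

bytes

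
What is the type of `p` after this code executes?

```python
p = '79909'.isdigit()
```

str.isdigit() returns bool

bool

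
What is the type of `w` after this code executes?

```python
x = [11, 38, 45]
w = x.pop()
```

list.pop() returns the popped element (int here)

int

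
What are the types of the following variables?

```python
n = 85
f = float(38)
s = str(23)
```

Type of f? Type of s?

f is float; s is str

float, str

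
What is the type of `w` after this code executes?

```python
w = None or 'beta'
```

'or' with None returns the other value ('beta', str)

str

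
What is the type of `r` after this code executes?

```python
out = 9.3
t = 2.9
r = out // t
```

float // float returns float (floor division preserves float type)

float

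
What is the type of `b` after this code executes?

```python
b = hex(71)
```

hex() returns str representation

str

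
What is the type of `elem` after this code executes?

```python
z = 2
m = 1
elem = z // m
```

int // int returns int (2 // 1 = 2)

int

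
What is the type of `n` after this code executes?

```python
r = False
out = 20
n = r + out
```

bool + int returns int (False is 0, so 0 + 20 = 20)

int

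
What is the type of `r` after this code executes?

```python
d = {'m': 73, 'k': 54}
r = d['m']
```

Accessing dict[str, int] with key 'm' returns int value 73

int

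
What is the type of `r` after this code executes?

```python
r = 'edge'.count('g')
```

str.count() returns int

int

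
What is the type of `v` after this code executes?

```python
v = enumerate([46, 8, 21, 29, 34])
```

enumerate() returns an enumerate iterator object

enumerate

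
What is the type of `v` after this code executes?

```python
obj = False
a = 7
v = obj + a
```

bool + int returns int (False is 0, so 0 + 7 = 7)

int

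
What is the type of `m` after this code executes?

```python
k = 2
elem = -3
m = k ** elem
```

int ** negative int returns float

float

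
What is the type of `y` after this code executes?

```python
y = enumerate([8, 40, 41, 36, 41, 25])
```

enumerate() returns an enumerate iterator object

enumerate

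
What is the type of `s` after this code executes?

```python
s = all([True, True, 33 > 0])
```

all() returns bool

bool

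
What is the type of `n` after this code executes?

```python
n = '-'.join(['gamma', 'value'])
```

str.join() returns str

str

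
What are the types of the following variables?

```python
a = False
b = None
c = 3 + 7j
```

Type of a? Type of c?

a is bool; c is complex

bool, complex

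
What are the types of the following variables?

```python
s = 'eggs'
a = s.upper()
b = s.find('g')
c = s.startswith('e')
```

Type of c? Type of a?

str.startswith() returns bool; str.upper() returns str

bool, str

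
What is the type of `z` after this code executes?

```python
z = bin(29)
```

bin() returns str representation

str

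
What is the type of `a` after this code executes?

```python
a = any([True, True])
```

any() returns bool

bool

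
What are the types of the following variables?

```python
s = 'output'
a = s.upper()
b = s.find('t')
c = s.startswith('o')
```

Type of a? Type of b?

str.upper() returns str; str.find() returns int

str, int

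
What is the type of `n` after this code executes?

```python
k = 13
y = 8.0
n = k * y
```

int * float returns float (13 * 8.0 = 104.0)

float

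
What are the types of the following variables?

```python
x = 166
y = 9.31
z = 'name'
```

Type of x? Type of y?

x is int; y is float

int, float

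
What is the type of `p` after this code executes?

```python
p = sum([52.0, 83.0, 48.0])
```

sum() of floats returns float

float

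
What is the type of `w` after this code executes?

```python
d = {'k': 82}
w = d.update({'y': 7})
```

dict.update() returns None

NoneType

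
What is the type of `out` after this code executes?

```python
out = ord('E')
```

ord() returns int (Unicode code point)

int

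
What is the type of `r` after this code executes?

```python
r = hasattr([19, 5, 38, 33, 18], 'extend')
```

hasattr() returns bool

bool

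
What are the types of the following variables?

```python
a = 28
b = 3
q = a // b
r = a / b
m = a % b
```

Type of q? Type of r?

int // int returns int; int / int returns float

int, float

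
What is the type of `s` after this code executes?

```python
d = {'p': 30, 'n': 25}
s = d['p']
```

Accessing dict[str, int] with key 'p' returns int value 30

int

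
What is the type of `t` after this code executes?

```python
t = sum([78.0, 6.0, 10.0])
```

sum() of floats returns float

float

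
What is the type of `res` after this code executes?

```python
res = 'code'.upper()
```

str.upper() returns str

str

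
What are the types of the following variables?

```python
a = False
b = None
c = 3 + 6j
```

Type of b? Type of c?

b is NoneType; c is complex

NoneType, complex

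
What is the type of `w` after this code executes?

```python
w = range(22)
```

range() returns a range object

range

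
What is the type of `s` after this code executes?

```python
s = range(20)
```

range() returns a range object

range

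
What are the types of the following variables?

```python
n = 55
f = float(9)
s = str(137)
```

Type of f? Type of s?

f is float; s is str

float, str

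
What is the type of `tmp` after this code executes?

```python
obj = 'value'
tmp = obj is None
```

'is' comparison returns bool

bool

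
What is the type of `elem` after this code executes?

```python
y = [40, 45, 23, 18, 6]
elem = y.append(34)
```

list.append() returns None (mutates in place)

NoneType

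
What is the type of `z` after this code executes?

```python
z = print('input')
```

print() returns None

NoneType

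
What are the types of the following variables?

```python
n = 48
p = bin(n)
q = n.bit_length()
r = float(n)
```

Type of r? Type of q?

float() returns float; int.bit_length() returns int

float, int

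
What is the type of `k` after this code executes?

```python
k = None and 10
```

'and' returns first falsy value (None)

NoneType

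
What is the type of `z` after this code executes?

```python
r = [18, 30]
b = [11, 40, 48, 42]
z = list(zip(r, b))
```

list(zip(...)) returns a list of tuples

list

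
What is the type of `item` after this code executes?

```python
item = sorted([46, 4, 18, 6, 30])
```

sorted() always returns list

list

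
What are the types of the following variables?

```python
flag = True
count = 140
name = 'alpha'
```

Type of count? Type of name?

count is int; name is str

int, str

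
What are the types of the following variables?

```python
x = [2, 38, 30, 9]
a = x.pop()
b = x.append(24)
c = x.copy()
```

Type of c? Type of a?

list.copy() returns list; list.pop() returns the element (int)

list, int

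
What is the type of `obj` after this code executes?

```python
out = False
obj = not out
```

'not' always returns bool

bool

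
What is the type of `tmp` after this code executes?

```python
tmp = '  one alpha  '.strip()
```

str.strip() returns str

str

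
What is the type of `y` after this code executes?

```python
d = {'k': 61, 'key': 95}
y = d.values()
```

.values() returns a dict_values view object

dict_values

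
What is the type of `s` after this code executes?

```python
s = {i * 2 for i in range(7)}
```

A set comprehension {expr for x in iterable} produces a set

set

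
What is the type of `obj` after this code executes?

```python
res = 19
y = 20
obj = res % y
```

int % int returns int (19 % 20 = 19)

int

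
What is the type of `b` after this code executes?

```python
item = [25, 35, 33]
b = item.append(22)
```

list.append() returns None (mutates in place)

NoneType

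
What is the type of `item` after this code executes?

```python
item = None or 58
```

'or' with None returns the other value (58, int)

int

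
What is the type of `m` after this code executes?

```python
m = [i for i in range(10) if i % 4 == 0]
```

A list comprehension [...] produces a list

list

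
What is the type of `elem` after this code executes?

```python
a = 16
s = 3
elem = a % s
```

int % int returns int (16 % 3 = 1)

int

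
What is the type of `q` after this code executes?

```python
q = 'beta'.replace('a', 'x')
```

str.replace() returns str

str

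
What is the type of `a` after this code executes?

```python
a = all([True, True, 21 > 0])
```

all() returns bool

bool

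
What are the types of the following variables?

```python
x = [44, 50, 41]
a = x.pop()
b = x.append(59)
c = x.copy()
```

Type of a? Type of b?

list.pop() returns the element (int); list.append() returns None

int, NoneType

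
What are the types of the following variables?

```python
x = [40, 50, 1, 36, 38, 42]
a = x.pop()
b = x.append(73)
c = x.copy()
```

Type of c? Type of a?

list.copy() returns list; list.pop() returns the element (int)

list, int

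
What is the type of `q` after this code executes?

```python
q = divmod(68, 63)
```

divmod() returns a tuple (quotient, remainder)

tuple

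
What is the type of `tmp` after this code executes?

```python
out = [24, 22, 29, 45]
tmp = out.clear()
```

list.clear() returns None

NoneType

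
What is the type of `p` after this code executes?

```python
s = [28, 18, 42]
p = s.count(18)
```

list.count() returns int

int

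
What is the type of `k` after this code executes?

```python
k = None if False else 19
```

Ternary: condition is False, else branch (19) taken → int

int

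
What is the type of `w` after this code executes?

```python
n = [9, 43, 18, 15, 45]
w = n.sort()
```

list.sort() returns None (sorts in place)

NoneType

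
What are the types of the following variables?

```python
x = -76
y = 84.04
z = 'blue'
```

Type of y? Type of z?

y is float; z is str

float, str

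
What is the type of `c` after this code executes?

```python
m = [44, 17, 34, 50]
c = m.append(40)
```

list.append() returns None (mutates in place)

NoneType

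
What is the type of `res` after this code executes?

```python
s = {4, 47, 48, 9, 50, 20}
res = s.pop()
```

Popping from a set of ints returns int

int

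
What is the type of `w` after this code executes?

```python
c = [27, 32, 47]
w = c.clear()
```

list.clear() returns None

NoneType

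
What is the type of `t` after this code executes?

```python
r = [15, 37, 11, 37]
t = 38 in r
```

'in' operator returns bool

bool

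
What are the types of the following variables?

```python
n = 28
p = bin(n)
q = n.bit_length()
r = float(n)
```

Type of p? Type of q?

bin() returns str; int.bit_length() returns int

str, int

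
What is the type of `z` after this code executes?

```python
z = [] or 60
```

'or' returns first truthy value (60, which is int)

int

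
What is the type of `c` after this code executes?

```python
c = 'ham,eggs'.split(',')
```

str.split() returns list

list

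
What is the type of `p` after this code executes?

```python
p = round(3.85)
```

round() with no ndigits arg returns int

int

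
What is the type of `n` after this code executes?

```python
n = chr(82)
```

chr() returns str (single character)

str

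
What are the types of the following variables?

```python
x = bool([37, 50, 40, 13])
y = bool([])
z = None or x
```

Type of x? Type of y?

bool() returns bool; bool() returns bool

bool, bool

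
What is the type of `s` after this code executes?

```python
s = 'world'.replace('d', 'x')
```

str.replace() returns str

str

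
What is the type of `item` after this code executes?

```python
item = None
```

None has type NoneType

NoneType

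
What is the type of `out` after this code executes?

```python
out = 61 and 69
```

'and' returns the last value when all truthy (69, which is int)

int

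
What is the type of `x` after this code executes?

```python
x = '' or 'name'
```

'or' returns first truthy value ('name', which is str)

str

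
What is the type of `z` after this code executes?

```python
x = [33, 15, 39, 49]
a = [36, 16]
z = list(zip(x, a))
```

list(zip(...)) returns a list of tuples

list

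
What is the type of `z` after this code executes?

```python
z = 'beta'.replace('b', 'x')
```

str.replace() returns str

str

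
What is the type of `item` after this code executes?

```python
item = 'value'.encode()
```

str.encode() returns bytes

bytes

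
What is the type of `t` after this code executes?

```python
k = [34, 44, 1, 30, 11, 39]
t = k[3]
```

Indexing a list of ints returns int (k[3] = 30)

int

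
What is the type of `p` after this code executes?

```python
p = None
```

None has type NoneType

NoneType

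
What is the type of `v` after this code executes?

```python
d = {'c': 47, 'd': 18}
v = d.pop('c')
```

dict.pop() returns the value (int)

int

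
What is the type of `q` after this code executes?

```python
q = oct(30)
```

oct() returns str representation

str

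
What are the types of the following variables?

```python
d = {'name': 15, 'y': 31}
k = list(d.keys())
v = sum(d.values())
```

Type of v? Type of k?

sum of int values returns int; list(...) returns list

int, list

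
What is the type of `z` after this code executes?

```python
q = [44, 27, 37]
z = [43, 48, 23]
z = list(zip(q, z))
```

list(zip(...)) returns a list of tuples

list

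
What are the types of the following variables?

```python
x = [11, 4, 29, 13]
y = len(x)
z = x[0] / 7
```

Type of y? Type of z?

len() returns int; int / int returns float

int, float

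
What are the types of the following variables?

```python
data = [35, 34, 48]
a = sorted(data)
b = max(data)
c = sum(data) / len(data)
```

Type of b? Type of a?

max of ints returns int; sorted() returns list

int, list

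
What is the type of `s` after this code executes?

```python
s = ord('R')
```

ord() returns int (Unicode code point)

int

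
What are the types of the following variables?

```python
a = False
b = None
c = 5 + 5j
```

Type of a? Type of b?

a is bool; b is NoneType

bool, NoneType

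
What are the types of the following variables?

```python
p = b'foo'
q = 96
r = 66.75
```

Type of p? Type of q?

p is bytes; q is int

bytes, int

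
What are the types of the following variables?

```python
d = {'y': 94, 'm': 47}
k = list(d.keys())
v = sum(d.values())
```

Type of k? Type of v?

list(...) returns list; sum of int values returns int

list, int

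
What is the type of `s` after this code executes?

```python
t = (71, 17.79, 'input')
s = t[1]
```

Index 1 of tuple is 17.79 which is float

float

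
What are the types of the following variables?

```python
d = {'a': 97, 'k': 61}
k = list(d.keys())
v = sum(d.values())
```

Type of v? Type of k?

sum of int values returns int; list(...) returns list

int, list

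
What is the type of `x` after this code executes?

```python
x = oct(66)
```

oct() returns str representation

str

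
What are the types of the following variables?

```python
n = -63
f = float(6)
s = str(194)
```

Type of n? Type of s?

n is int; s is str

int, str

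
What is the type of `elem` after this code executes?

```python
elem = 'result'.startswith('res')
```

str.startswith() returns bool

bool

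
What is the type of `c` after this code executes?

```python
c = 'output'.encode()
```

str.encode() returns bytes

bytes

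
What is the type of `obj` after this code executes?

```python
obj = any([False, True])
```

any() returns bool

bool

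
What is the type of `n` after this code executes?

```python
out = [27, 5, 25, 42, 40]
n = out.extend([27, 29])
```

list.extend() returns None

NoneType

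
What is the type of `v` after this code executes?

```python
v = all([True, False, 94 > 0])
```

all() returns bool

bool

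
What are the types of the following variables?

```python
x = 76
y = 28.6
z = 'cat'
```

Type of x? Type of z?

x is int; z is str

int, str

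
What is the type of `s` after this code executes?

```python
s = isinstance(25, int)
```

isinstance() returns bool

bool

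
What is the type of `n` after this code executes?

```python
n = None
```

None has type NoneType

NoneType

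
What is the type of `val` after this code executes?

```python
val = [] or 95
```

'or' returns first truthy value (95, which is int)

int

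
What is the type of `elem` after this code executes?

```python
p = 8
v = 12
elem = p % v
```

int % int returns int (8 % 12 = 8)

int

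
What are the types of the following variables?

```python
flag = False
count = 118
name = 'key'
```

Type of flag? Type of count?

flag is bool; count is int

bool, int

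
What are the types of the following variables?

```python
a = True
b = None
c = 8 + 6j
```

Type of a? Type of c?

a is bool; c is complex

bool, complex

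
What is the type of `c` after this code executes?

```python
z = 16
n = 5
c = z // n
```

int // int returns int (16 // 5 = 3)

int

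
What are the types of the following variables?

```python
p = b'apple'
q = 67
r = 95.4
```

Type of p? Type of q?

p is bytes; q is int

bytes, int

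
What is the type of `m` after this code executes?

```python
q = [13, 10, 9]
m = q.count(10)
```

list.count() returns int

int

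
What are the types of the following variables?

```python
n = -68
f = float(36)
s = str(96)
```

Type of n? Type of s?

n is int; s is str

int, str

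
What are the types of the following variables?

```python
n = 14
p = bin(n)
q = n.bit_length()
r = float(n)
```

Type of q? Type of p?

int.bit_length() returns int; bin() returns str

int, str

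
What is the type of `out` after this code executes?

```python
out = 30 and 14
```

'and' returns the last value when all truthy (14, which is int)

int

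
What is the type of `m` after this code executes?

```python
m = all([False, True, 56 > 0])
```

all() returns bool

bool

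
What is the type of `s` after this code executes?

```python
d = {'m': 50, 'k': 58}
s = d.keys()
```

.keys() returns a dict_keys view object

dict_keys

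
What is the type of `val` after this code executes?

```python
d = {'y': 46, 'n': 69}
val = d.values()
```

.values() returns a dict_values view object

dict_values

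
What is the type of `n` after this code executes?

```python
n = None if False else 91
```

Ternary: condition is False, else branch (91) taken → int

int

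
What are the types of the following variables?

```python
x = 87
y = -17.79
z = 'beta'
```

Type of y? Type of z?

y is float; z is str

float, str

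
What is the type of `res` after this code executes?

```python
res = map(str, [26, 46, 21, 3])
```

map() returns a map iterator object

map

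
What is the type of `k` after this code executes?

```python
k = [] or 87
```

'or' returns first truthy value (87, which is int)

int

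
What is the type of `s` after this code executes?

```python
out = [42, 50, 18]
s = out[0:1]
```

Slicing a list always returns a list

list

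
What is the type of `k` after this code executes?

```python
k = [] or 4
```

'or' returns first truthy value (4, which is int)

int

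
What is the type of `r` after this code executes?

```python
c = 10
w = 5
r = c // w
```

int // int returns int (10 // 5 = 2)

int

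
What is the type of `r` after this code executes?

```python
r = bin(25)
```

bin() returns str representation

str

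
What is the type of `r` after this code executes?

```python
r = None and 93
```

'and' returns first falsy value (None)

NoneType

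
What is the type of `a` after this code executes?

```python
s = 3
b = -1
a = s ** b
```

int ** negative int returns float

float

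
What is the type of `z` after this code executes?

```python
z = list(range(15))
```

list(range(...)) returns list

list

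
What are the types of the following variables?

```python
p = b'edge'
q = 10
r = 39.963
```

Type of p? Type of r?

p is bytes; r is float

bytes, float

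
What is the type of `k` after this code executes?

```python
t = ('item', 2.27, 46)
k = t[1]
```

Index 1 of tuple is 2.27 which is float

float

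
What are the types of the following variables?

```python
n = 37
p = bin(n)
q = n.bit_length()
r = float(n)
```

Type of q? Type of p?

int.bit_length() returns int; bin() returns str

int, str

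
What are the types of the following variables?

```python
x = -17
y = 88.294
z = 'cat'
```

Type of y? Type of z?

y is float; z is str

float, str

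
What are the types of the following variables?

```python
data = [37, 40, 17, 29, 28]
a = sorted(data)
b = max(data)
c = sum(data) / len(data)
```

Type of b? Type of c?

max of ints returns int; int / int returns float

int, float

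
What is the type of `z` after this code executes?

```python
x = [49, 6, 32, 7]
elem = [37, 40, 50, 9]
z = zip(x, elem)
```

zip() returns a zip iterator object

zip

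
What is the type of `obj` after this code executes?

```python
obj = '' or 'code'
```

'or' returns first truthy value ('code', which is str)

str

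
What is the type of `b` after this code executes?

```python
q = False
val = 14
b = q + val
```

bool + int returns int (False is 0, so 0 + 14 = 14)

int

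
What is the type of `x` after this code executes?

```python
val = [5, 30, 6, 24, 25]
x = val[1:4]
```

Slicing a list always returns a list

list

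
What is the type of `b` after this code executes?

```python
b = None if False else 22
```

Ternary: condition is False, else branch (22) taken → int

int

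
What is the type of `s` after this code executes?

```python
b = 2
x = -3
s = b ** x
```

int ** negative int returns float

float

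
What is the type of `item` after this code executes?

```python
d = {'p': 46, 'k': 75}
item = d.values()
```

.values() returns a dict_values view object

dict_values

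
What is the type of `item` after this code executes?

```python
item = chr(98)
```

chr() returns str (single character)

str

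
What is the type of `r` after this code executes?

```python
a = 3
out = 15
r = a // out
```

int // int returns int (3 // 15 = 0)

int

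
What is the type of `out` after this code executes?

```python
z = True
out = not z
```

'not' always returns bool

bool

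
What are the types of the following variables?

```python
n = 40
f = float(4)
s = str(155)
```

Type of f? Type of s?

f is float; s is str

float, str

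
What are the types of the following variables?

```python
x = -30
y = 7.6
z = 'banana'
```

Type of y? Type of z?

y is float; z is str

float, str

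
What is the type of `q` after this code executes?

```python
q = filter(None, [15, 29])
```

filter() returns a filter iterator object

filter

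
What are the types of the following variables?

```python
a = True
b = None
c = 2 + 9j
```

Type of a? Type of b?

a is bool; b is NoneType

bool, NoneType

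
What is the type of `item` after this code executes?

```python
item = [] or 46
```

'or' returns first truthy value (46, which is int)

int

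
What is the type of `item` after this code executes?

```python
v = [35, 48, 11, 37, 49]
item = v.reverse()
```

list.reverse() returns None

NoneType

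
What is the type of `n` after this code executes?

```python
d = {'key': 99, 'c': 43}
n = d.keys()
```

.keys() returns a dict_keys view object

dict_keys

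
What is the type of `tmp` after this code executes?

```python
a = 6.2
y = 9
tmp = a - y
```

float - int returns float (6.2 - 9 = -2.8)

float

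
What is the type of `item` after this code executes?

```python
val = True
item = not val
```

'not' always returns bool

bool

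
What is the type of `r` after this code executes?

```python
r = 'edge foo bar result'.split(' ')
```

str.split() returns list

list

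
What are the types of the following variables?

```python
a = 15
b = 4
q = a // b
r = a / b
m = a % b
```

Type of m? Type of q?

int % int returns int; int // int returns int

int, int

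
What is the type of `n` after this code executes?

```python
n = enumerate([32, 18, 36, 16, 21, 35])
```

enumerate() returns an enumerate iterator object

enumerate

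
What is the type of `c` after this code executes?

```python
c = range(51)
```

range() returns a range object

range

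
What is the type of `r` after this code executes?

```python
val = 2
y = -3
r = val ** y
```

int ** negative int returns float

float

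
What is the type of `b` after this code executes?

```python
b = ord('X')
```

ord() returns int (Unicode code point)

int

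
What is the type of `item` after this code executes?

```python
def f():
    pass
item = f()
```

A function with no return statement returns None

NoneType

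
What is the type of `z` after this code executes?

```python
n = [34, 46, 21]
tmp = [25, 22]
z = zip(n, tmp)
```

zip() returns a zip iterator object

zip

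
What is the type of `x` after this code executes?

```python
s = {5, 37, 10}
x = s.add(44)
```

set.add() returns None (mutates in place)

NoneType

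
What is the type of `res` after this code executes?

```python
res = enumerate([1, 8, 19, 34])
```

enumerate() returns an enumerate iterator object

enumerate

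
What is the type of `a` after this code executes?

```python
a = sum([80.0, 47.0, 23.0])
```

sum() of floats returns float

float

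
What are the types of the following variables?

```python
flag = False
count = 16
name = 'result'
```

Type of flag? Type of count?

flag is bool; count is int

bool, int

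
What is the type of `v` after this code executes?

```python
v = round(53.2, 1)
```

round() with ndigits arg returns float

float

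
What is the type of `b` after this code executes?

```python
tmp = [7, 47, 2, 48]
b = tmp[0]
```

Indexing a list of ints returns int (tmp[0] = 7)

int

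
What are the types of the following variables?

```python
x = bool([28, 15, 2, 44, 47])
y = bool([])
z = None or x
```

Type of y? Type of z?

bool() returns bool; None or <bool> returns the bool

bool, bool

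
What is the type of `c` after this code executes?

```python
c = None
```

None has type NoneType

NoneType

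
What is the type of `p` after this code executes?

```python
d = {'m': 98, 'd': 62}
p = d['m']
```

Accessing dict[str, int] with key 'm' returns int value 98

int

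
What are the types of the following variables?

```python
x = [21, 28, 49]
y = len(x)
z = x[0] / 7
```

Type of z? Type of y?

int / int returns float; len() returns int

float, int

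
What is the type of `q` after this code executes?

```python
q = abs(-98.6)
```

abs() of float returns float

float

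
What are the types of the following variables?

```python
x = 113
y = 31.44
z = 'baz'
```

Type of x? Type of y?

x is int; y is float

int, float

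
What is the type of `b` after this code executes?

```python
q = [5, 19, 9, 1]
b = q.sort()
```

list.sort() returns None (sorts in place)

NoneType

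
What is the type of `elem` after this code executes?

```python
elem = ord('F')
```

ord() returns int (Unicode code point)

int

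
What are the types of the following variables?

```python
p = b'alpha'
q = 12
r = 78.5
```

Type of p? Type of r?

p is bytes; r is float

bytes, float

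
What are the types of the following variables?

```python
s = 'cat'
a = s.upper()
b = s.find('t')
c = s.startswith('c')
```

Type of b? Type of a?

str.find() returns int; str.upper() returns str

int, str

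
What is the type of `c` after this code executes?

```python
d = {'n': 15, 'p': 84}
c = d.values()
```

.values() returns a dict_values view object

dict_values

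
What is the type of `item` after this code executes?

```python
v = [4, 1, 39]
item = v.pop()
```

list.pop() returns the popped element (int here)

int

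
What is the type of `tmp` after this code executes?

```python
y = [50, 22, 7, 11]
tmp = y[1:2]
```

Slicing a list always returns a list

list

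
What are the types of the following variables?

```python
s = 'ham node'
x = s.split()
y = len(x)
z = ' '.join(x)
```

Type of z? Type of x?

str.join() returns str; str.split() returns list

str, list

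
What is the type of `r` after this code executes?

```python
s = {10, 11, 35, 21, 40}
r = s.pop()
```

Popping from a set of ints returns int

int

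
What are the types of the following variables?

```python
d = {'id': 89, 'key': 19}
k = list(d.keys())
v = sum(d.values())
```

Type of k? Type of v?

list(...) returns list; sum of int values returns int

list, int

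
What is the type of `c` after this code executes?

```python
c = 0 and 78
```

'and' returns the first falsy value (0, which is int)

int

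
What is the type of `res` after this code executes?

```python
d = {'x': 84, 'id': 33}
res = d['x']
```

Accessing dict[str, int] with key 'x' returns int value 84

int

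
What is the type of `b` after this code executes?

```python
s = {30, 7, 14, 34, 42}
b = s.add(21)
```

set.add() returns None (mutates in place)

NoneType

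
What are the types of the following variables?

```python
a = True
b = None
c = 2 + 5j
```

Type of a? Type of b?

a is bool; b is NoneType

bool, NoneType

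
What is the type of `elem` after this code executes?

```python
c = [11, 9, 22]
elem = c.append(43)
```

list.append() returns None (mutates in place)

NoneType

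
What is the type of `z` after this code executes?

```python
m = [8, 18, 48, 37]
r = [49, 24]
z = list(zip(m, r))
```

list(zip(...)) returns a list of tuples

list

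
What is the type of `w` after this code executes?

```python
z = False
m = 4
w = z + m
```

bool + int returns int (False is 0, so 0 + 4 = 4)

int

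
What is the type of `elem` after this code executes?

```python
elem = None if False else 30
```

Ternary: condition is False, else branch (30) taken → int

int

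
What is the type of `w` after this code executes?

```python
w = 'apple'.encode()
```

str.encode() returns bytes

bytes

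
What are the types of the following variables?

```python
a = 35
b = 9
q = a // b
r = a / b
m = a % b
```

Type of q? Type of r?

int // int returns int; int / int returns float

int, float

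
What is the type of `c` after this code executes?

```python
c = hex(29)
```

hex() returns str representation

str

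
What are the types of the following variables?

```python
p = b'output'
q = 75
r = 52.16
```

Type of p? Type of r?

p is bytes; r is float

bytes, float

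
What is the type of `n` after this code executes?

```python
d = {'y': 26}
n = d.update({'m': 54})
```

dict.update() returns None

NoneType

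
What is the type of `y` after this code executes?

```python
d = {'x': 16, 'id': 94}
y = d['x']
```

Accessing dict[str, int] with key 'x' returns int value 16

int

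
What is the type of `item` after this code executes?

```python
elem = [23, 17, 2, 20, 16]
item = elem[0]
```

Indexing a list of ints returns int (elem[0] = 23)

int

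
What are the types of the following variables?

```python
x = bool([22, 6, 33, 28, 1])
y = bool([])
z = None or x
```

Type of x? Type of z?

bool() returns bool; None or <bool> returns the bool

bool, bool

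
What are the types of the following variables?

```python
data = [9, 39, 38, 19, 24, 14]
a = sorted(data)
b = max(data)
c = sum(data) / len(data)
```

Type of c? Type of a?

int / int returns float; sorted() returns list

float, list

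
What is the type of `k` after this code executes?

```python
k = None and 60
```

'and' returns first falsy value (None)

NoneType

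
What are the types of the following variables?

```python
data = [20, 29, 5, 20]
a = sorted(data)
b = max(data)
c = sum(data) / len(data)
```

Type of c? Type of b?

int / int returns float; max of ints returns int

float, int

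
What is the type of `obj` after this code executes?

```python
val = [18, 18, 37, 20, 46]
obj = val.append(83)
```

list.append() returns None (mutates in place)

NoneType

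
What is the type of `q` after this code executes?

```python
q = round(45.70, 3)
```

round() with ndigits arg returns float

float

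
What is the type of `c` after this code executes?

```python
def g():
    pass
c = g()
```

A function with no return statement returns None

NoneType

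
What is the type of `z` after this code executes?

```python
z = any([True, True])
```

any() returns bool

bool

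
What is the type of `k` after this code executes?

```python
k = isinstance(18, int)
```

isinstance() returns bool

bool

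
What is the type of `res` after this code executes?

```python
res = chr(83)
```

chr() returns str (single character)

str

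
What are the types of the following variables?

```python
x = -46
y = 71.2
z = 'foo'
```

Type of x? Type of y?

x is int; y is float

int, float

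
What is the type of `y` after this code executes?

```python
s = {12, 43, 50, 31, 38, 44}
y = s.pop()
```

Popping from a set of ints returns int

int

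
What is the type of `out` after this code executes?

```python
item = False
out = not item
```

'not' always returns bool

bool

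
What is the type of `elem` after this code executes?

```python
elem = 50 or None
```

'or' returns first truthy value (50, int)

int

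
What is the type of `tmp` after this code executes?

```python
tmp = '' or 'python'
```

'or' returns first truthy value ('python', which is str)

str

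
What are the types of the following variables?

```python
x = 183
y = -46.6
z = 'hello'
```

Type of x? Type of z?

x is int; z is str

int, str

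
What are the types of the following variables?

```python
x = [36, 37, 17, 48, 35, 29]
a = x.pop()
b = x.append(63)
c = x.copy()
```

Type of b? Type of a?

list.append() returns None; list.pop() returns the element (int)

NoneType, int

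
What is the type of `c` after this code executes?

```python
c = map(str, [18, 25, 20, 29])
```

map() returns a map iterator object

map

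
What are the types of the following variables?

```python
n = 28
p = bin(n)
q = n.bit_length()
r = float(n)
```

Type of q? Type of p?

int.bit_length() returns int; bin() returns str

int, str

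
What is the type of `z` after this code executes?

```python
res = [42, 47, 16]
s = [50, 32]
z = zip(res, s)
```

zip() returns a zip iterator object

zip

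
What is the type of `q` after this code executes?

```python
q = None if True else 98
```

Ternary: condition is True, if branch (None) taken → NoneType

NoneType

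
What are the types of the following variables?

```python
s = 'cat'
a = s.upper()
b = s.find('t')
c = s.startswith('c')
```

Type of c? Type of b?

str.startswith() returns bool; str.find() returns int

bool, int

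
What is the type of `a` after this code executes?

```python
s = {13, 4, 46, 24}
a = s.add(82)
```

set.add() returns None (mutates in place)

NoneType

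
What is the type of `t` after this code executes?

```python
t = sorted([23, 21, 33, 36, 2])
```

sorted() always returns list

list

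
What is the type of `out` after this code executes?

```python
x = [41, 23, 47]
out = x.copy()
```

list.copy() returns list

list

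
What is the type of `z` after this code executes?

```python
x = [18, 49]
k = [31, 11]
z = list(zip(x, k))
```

list(zip(...)) returns a list of tuples

list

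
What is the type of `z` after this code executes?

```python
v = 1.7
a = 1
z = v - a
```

float - int returns float (1.7 - 1 = 0.7)

float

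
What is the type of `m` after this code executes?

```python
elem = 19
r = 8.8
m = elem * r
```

int * float returns float (19 * 8.8 = 167.2)

float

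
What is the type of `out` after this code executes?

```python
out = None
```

None has type NoneType

NoneType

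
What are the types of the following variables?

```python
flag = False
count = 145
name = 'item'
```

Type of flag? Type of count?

flag is bool; count is int

bool, int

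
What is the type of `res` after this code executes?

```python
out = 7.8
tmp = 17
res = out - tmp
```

float - int returns float (7.8 - 17 = -9.2)

float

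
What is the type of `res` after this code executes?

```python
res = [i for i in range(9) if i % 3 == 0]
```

A list comprehension [...] produces a list

list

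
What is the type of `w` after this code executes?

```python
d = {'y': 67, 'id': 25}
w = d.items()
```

dict.items() returns a dict_items view

dict_items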